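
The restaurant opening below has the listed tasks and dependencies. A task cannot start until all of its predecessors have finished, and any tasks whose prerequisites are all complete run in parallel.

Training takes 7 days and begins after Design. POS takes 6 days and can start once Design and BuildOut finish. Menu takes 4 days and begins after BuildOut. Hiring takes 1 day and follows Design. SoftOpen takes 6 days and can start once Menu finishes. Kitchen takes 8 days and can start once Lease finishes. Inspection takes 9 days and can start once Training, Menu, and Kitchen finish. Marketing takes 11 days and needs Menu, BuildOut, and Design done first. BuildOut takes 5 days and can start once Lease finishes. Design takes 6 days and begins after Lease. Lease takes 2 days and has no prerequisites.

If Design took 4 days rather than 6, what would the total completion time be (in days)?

22

Actual critical path: Lease→Design→Training→Inspection = 2+6+7+9 = 24 ⇒ 24 days.
Design is on the critical path; changing it to 4 makes that path 22 days.
No other chain overtakes it, so the finish is 22 days.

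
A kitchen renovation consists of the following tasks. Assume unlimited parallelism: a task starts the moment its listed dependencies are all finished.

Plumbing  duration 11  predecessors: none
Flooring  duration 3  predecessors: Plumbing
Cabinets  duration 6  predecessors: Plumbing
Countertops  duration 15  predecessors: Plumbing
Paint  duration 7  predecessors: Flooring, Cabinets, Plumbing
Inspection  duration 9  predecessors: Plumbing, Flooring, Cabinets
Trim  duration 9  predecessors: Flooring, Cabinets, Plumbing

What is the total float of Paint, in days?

2

The longest chain is Plumbing→Cabinets→Inspection = 11+6+9 = 26; overall finish 26 days.
Paint finishes as early as 24 and must finish by 26.
Slack of Paint = 19 − 17 = 2 days.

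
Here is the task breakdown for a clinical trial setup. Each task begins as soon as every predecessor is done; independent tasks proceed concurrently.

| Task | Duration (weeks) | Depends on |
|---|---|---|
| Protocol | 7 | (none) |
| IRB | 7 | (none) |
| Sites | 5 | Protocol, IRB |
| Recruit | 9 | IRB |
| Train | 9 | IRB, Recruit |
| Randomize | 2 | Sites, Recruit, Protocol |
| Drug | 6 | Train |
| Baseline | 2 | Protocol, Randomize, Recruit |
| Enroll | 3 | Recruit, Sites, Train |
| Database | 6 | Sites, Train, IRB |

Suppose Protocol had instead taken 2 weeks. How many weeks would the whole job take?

31

Actual critical path: IRB→Recruit→Train→Drug = 7+9+9+6 = 31 ⇒ 31 weeks.
Protocol has 13 weeks of float (longest path through it is 18).
No other chain overtakes it, so the finish is 31 weeks.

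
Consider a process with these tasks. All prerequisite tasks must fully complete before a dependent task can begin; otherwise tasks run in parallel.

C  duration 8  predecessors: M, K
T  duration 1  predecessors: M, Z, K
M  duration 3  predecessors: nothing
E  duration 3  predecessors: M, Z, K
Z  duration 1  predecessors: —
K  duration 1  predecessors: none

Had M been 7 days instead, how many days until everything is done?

15

As given, the longest chain is M→C = 3+8 = 11, so the finish is 11 days.
M is on the critical path; changing it to 7 makes that path 15 days.
That remains the longest chain; total 15 days.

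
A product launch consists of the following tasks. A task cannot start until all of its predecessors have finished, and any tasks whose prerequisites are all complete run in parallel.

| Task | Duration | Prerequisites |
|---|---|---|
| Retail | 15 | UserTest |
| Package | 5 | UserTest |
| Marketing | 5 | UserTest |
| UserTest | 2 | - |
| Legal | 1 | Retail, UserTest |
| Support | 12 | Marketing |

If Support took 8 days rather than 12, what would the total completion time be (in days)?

18

Actual critical path: UserTest→Marketing→Support = 2+5+12 = 19 ⇒ 19 days.
Support lies on that path, so at 8 days the path becomes 15 days.
New critical path: UserTest→Retail→Legal = 2+15+1 = 18 ⇒ 18 days.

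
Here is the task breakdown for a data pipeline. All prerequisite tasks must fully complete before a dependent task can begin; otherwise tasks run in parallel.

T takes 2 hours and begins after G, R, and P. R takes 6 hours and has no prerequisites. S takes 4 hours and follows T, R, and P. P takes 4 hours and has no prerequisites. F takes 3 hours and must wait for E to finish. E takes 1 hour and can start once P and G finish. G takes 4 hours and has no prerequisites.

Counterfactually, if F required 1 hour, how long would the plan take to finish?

12

Critical path before the change: R→T→S = 6+2+4 = 12 giving 12 hours.
The longest path through F is only 8 hours, so F has float 4.
That remains the longest chain; total 12 hours.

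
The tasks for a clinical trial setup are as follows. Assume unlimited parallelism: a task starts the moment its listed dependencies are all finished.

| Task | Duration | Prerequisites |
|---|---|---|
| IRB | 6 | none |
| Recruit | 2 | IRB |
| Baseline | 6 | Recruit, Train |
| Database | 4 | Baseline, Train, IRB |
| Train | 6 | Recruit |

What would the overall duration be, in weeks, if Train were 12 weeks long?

30

The binding path is IRB→Recruit→Train→Baseline→Database = 6+2+6+6+4 = 24; finish at 24 weeks.
Train is on the critical path; changing it to 12 makes that path 30 weeks.
No other chain overtakes it, so the finish is 30 weeks.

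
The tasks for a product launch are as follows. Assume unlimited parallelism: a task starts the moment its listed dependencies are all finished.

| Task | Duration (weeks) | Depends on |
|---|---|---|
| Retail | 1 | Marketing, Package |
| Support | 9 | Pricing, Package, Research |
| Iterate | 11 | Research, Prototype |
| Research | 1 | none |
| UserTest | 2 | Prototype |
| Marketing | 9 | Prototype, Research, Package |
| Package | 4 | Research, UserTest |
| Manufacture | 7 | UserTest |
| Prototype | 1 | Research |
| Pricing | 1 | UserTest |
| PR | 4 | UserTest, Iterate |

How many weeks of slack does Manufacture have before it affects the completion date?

7

Research→Prototype→UserTest→Package→Marketing→Retail = 1+1+2+4+9+1 = 18 sets the makespan at 18 weeks.
Longest path through Manufacture: 11 weeks (earliest finish 11, latest finish 18).
Slack of Manufacture = 11 − 4 = 7 weeks.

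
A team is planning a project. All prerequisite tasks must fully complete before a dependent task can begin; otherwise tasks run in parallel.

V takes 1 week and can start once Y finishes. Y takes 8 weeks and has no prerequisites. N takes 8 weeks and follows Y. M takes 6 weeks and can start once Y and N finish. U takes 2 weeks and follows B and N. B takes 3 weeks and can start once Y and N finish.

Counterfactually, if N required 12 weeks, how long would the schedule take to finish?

Actual critical path: Y→N→M = 8+8+6 = 22 ⇒ 22 weeks.
N is on the critical path; changing it to 12 makes that path 26 weeks.
That remains the longest chain; total 26 weeks.

26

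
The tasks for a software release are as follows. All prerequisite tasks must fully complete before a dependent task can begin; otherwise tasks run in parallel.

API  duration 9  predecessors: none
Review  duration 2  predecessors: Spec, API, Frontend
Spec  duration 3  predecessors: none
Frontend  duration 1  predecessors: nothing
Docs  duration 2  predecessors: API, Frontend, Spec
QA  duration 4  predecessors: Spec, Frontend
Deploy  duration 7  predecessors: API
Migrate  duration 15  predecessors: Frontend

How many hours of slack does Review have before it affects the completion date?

The longest chain is Frontend→Migrate = 1+15 = 16; overall finish 16 hours.
The longest chain containing Review totals 11 hours.
Slack of Review = 14 − 9 = 5 hours.

5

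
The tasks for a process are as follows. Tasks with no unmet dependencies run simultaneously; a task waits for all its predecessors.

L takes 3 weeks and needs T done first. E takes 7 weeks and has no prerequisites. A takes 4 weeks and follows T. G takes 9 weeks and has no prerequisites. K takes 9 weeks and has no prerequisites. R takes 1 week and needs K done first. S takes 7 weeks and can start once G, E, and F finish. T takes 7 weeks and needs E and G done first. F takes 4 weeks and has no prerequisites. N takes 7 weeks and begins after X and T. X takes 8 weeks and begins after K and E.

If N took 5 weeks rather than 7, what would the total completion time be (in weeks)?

Actual critical path: K→X→N = 9+8+7 = 24 ⇒ 24 weeks.
N lies on that path, so at 5 weeks the path becomes 22 weeks.
That remains the longest chain; total 22 weeks.

22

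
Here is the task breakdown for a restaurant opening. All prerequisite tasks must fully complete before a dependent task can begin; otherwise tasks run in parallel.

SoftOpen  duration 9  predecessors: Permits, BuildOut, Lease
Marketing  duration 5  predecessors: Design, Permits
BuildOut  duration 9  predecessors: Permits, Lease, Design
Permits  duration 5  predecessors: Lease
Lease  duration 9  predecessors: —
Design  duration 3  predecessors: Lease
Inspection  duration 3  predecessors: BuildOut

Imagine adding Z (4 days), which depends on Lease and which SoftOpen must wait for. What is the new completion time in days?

Originally the plan takes 32 days.
With Z inserted, SoftOpen now waits for max(Permits, BuildOut, Lease, Z).
New critical path: Lease→Permits→BuildOut→SoftOpen = 9+5+9+9 = 32 ⇒ 32 days.

32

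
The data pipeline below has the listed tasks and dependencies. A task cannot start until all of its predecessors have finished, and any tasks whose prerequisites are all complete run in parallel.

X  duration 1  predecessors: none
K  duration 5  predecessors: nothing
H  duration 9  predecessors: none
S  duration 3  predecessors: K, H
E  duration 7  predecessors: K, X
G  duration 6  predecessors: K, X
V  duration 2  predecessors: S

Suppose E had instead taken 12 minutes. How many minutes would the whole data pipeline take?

17

Critical path before the change: H→S→V = 9+3+2 = 14 giving 14 minutes.
E is off the critical path — its longest chain is 12 minutes, giving 2 of slack.
Now K→E = 5+12 = 17 is longest, so the finish becomes 17 minutes.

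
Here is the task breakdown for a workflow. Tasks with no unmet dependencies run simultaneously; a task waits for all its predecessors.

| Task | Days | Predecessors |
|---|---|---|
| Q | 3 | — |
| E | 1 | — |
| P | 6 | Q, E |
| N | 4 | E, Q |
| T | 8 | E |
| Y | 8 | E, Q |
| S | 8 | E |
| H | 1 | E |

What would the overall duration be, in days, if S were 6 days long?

11

Baseline: Q→Y = 3+8 = 11 → 11 days.
The longest path through S is only 9 days, so S has float 2.
No other chain overtakes it, so the finish is 11 days.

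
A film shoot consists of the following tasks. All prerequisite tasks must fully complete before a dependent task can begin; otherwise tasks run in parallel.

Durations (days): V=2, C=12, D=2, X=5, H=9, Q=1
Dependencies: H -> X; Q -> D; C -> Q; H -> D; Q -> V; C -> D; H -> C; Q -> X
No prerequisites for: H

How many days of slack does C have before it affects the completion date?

0

H→C→Q→X = 9+12+1+5 = 27 sets the makespan at 27 days.
C finishes as early as 21 and must finish by 21.
Slack of C = 9 − 9 = 0 days.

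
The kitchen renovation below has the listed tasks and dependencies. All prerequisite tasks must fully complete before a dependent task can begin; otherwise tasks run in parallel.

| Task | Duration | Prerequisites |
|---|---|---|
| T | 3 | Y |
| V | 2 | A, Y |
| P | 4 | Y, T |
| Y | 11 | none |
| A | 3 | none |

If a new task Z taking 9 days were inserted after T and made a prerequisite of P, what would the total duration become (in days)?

27

Originally the job takes 18 days.
With Z inserted, P now waits for max(Y, T, Z).
New critical path: Y→T→Z→P = 11+3+9+4 = 27 ⇒ 27 days.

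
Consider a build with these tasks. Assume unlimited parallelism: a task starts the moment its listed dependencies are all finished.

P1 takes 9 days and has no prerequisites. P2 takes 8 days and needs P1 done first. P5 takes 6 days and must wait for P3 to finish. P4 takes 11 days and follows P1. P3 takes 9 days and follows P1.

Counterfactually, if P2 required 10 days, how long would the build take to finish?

24

Baseline: P1→P3→P5 = 9+9+6 = 24 → 24 days.
P2 is off the critical path — its longest chain is 17 days, giving 7 of slack.
No other chain overtakes it, so the finish is 24 days.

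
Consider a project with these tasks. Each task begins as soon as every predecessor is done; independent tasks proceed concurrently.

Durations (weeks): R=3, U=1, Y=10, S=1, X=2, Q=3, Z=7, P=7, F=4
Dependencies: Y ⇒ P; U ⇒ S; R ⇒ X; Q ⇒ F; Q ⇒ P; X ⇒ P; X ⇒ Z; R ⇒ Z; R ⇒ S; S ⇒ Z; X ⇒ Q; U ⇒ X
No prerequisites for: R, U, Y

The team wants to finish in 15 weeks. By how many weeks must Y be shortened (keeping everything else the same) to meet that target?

Current finish: 17 weeks; target: 15.
Y is on every critical path, so each week cut from Y cuts the finish by one (this holds down to a finish of 15).
Need 17 − 15 = 2 weeks off Y → Y becomes 8 weeks, finish becomes 15.

2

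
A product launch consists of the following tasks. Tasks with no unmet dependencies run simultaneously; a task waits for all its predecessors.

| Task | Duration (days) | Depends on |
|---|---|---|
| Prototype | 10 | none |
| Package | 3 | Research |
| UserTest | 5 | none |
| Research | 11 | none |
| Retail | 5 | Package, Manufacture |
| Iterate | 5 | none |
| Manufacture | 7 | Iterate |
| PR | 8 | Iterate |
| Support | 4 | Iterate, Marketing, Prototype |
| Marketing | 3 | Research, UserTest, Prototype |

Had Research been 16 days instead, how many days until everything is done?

The binding path is Research→Package→Retail = 11+3+5 = 19; finish at 19 days.
Since Research is critical, the +5 change carries straight to that chain (now 24 days).
No other chain overtakes it, so the finish is 24 days.

24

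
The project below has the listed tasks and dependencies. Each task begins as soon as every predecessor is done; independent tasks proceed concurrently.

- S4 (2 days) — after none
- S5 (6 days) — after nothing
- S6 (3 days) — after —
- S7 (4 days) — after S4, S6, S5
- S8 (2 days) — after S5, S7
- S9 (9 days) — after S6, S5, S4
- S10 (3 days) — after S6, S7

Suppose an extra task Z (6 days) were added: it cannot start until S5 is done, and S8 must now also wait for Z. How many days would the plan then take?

Originally the plan takes 15 days.
With Z inserted, S8 now waits for max(S5, S7, Z).
New critical path: S5→S9 = 6+9 = 15 ⇒ 15 days.

15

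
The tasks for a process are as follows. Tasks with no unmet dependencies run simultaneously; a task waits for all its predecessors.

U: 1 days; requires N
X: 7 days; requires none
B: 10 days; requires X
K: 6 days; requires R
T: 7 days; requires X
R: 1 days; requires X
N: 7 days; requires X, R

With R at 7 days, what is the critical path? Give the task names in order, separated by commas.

X, R, N, U

Actual critical path: X→B = 7+10 = 17 ⇒ 17 days.
R has 1 day of float (longest path through it is 16).
Now X→R→N→U = 7+7+7+1 = 22 is longest, so the finish becomes 22 days.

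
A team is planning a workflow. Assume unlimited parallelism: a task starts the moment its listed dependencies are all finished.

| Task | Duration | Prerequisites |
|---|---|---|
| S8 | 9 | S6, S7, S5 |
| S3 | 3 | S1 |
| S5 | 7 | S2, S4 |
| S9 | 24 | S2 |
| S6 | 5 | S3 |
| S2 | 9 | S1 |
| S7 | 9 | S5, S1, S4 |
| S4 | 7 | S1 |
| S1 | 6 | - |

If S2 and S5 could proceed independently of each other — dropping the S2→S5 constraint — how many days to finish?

39

With the dependency in place, S1→S2→S5→S7→S8 = 6+9+7+9+9 = 40 sets the finish at 40 days.
Without S2→S5, S5's earliest start moves from 15 to 13.
After: S1→S2→S9 = 6+9+24 = 39 → 39 days.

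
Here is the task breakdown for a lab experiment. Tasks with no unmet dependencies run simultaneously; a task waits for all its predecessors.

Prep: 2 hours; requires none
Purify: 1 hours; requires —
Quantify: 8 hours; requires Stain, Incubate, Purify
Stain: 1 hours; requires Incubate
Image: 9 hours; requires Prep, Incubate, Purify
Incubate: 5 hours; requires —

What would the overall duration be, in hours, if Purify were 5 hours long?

14

Critical path before the change: Incubate→Image = 5+9 = 14 giving 14 hours.
Purify is off the critical path — its longest chain is 10 hours, giving 4 of slack.
The critical path is still Incubate→Image; finish is now 14 hours.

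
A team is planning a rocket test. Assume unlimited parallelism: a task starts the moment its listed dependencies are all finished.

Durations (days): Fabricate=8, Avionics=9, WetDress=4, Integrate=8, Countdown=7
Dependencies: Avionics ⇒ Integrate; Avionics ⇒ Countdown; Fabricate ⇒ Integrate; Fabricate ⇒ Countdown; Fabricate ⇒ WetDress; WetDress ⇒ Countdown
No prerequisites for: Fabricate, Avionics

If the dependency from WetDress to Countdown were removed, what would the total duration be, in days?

With the dependency in place, Fabricate→WetDress→Countdown = 8+4+7 = 19 sets the finish at 19 days.
Without WetDress→Countdown, Countdown's earliest start moves from 12 to 9.
The longest chain is now Avionics→Integrate = 9+8 = 17, so the plan takes 17 days.

17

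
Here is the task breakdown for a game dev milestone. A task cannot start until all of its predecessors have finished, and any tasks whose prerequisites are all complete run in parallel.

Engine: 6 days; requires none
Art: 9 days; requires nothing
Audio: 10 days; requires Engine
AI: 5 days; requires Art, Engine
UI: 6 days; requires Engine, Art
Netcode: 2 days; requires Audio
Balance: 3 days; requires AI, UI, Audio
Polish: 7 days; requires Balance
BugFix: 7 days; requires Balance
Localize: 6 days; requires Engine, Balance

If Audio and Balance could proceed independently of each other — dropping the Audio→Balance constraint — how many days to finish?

With the dependency in place, Engine→Audio→Balance→Polish = 6+10+3+7 = 26 sets the finish at 26 days.
Without Audio→Balance, Balance's earliest start moves from 16 to 15.
The longest chain is now Art→UI→Balance→Polish = 9+6+3+7 = 25, so the job takes 25 days.

25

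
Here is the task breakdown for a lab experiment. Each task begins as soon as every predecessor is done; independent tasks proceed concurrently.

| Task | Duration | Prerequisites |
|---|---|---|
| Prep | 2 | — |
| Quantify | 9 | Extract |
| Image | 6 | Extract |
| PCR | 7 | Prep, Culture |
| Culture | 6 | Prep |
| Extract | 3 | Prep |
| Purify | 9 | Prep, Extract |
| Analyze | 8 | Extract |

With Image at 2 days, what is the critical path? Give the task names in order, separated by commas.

Critical path before the change: Prep→Culture→PCR = 2+6+7 = 15 giving 15 days.
Image has 4 days of float (longest path through it is 11).
No other chain overtakes it, so the finish is 15 days.

Prep, Culture, PCR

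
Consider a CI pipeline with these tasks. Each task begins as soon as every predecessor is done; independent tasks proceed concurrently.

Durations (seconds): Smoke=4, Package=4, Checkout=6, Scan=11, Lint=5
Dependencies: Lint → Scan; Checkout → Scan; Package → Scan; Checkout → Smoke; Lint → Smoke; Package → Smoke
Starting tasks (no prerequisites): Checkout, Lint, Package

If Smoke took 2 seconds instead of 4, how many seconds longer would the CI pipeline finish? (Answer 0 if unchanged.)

As given, the longest chain is Checkout→Scan = 6+11 = 17, so the finish is 17 seconds.
Smoke is off the critical path — its longest chain is 10 seconds, giving 7 of slack.
No other chain overtakes it, so the finish is 17 seconds.
Change in finish: 17 − 17 = +0 seconds.

0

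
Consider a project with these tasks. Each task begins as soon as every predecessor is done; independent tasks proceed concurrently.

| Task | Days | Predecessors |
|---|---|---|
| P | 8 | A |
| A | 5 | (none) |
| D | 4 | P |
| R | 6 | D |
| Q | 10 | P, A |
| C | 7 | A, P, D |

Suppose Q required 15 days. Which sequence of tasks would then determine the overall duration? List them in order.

A, P, Q

Baseline: A→P→D→C = 5+8+4+7 = 24 → 24 days.
The longest path through Q is only 23 days, so Q has float 1.
New critical path: A→P→Q = 5+8+15 = 28 ⇒ 28 days.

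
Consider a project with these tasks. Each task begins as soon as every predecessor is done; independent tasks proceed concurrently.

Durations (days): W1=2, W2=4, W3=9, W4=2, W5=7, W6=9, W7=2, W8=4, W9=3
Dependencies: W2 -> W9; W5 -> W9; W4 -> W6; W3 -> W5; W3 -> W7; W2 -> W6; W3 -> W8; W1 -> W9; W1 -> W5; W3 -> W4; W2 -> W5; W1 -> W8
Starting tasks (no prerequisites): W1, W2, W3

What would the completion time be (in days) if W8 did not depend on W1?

With the dependency in place, W3→W4→W6 = 9+2+9 = 20 sets the finish at 20 days.
Dropping W1→W8 doesn't change W8's earliest start (9); another predecessor still binds.
New critical path: W3→W4→W6 = 9+2+9 = 20 ⇒ 20 days.

20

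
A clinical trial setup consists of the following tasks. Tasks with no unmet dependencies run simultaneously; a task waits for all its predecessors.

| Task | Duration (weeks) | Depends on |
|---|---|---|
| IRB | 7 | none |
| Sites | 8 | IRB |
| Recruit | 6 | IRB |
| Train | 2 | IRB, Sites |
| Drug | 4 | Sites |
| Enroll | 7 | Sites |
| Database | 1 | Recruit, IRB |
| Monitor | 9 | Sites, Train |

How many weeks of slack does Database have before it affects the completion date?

12

IRB→Sites→Train→Monitor = 7+8+2+9 = 26 sets the makespan at 26 weeks.
Longest path through Database: 14 weeks (earliest finish 14, latest finish 26).
Float = 26 − 14 = 12.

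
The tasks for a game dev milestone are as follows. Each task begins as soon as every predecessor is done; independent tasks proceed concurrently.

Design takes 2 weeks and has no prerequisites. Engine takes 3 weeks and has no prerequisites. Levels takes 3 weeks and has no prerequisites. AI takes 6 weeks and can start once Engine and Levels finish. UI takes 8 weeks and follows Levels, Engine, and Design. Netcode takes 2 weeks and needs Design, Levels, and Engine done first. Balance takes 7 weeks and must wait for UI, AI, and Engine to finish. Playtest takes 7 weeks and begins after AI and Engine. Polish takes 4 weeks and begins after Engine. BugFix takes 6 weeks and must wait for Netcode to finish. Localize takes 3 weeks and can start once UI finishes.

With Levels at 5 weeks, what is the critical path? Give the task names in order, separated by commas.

Levels, UI, Balance

Baseline: Levels→UI→Balance = 3+8+7 = 18 → 18 weeks.
Since Levels is critical, the +2 change carries straight to that chain (now 20 weeks).
No other chain overtakes it, so the finish is 20 weeks.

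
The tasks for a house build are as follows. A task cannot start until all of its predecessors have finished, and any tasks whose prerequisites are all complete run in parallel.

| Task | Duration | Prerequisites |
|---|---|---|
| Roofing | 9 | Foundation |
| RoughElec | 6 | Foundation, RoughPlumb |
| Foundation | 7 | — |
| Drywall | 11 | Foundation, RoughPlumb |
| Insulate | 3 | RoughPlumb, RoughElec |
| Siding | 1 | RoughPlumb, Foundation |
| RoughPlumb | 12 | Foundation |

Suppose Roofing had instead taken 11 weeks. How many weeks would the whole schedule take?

The binding path is Foundation→RoughPlumb→Drywall = 7+12+11 = 30; finish at 30 weeks.
The longest path through Roofing is only 16 weeks, so Roofing has float 14.
The critical path is still Foundation→RoughPlumb→Drywall; finish is now 30 weeks.

30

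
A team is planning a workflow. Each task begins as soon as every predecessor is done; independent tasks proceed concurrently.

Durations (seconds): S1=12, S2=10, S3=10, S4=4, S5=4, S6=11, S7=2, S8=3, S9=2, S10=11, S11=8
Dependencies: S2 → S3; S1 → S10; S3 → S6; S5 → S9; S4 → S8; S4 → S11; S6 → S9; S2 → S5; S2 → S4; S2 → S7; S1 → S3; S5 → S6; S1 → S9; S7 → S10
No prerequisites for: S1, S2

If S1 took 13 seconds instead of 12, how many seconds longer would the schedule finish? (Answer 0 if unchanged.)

1

Critical path before the change: S1→S3→S6→S9 = 12+10+11+2 = 35 giving 35 seconds.
S1 lies on that path, so at 13 seconds the path becomes 36 seconds.
That remains the longest chain; total 36 seconds.
Change in finish: 36 − 35 = +1 seconds.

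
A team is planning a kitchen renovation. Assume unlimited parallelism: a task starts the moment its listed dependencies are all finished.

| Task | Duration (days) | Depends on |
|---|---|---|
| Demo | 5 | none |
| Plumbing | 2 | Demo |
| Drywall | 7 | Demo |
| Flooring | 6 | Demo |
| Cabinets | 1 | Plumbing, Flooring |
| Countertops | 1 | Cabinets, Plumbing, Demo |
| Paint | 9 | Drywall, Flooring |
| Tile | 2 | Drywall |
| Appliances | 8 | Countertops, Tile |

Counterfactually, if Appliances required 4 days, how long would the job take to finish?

Baseline: Demo→Drywall→Tile→Appliances = 5+7+2+8 = 22 → 22 days.
Appliances is on the critical path; changing it to 4 makes that path 18 days.
New critical path: Demo→Drywall→Paint = 5+7+9 = 21 ⇒ 21 days.

21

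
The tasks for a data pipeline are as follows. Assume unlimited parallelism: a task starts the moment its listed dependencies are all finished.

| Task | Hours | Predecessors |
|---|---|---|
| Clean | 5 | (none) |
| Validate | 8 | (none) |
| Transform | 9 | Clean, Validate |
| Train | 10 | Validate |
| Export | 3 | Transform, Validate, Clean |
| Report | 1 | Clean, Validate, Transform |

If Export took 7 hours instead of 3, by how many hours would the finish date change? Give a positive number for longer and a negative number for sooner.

4

As given, the longest chain is Validate→Transform→Export = 8+9+3 = 20, so the finish is 20 hours.
Since Export is critical, the +4 change carries straight to that chain (now 24 hours).
No other chain overtakes it, so the finish is 24 hours.
Change in finish: 24 − 20 = +4 hours.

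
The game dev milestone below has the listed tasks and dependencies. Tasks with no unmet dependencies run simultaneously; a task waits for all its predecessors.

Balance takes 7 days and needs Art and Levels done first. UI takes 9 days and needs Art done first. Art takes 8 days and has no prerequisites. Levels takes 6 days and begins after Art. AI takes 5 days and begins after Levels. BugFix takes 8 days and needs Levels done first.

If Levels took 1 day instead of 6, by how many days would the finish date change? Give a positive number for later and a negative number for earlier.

Critical path before the change: Art→Levels→BugFix = 8+6+8 = 22 giving 22 days.
Levels lies on that path, so at 1 day the path becomes 17 days.
No other chain overtakes it, so the finish is 17 days.
Change in finish: 17 − 22 = -5 days.

-5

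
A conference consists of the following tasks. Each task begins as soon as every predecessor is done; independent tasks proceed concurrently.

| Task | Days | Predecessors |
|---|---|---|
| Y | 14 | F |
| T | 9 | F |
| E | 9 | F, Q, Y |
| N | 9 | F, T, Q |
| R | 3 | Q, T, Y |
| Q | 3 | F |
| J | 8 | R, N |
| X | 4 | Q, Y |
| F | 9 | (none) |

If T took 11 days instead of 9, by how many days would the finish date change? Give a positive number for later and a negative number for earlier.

2

The binding path is F→T→N→J = 9+9+9+8 = 35; finish at 35 days.
T lies on that path, so at 11 days the path becomes 37 days.
That remains the longest chain; total 37 days.
Change in finish: 37 − 35 = +2 days.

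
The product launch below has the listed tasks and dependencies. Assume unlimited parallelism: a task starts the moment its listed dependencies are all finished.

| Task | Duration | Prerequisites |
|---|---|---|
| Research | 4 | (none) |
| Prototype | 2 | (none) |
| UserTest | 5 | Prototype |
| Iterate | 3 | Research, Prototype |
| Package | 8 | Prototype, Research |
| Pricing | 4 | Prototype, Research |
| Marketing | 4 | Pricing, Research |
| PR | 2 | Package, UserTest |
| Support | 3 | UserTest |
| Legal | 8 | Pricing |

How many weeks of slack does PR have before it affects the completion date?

2

Critical path: Research→Pricing→Legal = 4+4+8 = 16, so the finish is 16 weeks.
Longest path through PR: 14 weeks (earliest finish 14, latest finish 16).
So PR can slip 16 − 14 = 2 weeks.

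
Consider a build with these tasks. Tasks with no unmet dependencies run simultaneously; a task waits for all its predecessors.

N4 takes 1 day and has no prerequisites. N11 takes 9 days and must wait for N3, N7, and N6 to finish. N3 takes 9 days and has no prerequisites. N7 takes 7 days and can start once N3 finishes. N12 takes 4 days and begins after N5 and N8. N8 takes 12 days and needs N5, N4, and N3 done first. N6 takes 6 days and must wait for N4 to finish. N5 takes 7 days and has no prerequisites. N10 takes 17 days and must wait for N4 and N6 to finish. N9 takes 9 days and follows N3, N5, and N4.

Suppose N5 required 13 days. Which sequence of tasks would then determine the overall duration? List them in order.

N5, N8, N12

As given, the longest chain is N3→N7→N11 = 9+7+9 = 25, so the finish is 25 days.
N5 has 2 days of float (longest path through it is 23).
The binding chain switches to N5→N8→N12 = 13+12+4 = 29; finish 29 days.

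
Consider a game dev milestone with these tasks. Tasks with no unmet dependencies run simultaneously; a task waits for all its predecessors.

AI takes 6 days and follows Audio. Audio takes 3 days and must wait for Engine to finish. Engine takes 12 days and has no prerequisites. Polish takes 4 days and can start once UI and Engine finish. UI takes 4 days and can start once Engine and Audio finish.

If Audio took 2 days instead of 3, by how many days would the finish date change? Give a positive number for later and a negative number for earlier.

Actual critical path: Engine→Audio→UI→Polish = 12+3+4+4 = 23 ⇒ 23 days.
Audio lies on that path, so at 2 days the path becomes 22 days.
The critical path is still Engine→Audio→UI→Polish; finish is now 22 days.
Change in finish: 22 − 23 = -1 days.

-1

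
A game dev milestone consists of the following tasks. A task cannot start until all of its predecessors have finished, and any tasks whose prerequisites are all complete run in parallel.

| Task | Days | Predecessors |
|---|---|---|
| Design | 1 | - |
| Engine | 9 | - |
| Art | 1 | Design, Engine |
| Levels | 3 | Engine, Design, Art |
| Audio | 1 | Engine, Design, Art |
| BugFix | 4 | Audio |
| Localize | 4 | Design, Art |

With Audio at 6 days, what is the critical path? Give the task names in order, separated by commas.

Engine, Art, Audio, BugFix

As given, the longest chain is Engine→Art→Audio→BugFix = 9+1+1+4 = 15, so the finish is 15 days.
Audio lies on that path, so at 6 days the path becomes 20 days.
The critical path is still Engine→Art→Audio→BugFix; finish is now 20 days.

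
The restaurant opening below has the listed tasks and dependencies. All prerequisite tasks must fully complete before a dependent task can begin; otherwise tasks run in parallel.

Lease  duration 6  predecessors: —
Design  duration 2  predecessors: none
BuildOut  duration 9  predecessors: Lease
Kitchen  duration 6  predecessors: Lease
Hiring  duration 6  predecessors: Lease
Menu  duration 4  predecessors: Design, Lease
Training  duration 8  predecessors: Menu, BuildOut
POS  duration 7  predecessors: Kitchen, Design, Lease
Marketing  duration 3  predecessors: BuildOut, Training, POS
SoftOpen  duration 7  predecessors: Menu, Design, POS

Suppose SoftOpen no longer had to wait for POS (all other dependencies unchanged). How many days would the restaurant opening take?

Before: longest chain Lease→BuildOut→Training→Marketing = 6+9+8+3 = 26, finish 26.
Without POS→SoftOpen, SoftOpen's earliest start moves from 19 to 10.
New critical path: Lease→BuildOut→Training→Marketing = 6+9+8+3 = 26 ⇒ 26 days.

26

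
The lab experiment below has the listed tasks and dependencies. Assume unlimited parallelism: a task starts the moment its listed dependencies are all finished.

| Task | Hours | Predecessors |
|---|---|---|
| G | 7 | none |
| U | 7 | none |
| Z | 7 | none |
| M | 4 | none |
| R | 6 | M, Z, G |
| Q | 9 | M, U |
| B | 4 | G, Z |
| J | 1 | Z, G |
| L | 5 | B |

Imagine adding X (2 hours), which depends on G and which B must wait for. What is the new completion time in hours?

18

Originally the plan takes 16 hours.
With X inserted, B now waits for max(G, Z, X).
New critical path: G→X→B→L = 7+2+4+5 = 18 ⇒ 18 hours.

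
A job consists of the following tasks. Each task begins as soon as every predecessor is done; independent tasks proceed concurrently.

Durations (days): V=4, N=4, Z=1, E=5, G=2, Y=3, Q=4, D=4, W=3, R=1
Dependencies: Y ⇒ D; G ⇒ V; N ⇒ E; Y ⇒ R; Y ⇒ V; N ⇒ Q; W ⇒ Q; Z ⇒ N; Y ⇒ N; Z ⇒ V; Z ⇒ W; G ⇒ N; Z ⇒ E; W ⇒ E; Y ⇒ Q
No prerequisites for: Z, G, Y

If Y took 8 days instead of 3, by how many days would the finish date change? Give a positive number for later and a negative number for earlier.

5

The binding path is Y→N→E = 3+4+5 = 12; finish at 12 days.
Since Y is critical, the +5 change carries straight to that chain (now 17 days).
The critical path is still Y→N→E; finish is now 17 days.
Change in finish: 17 − 12 = +5 days.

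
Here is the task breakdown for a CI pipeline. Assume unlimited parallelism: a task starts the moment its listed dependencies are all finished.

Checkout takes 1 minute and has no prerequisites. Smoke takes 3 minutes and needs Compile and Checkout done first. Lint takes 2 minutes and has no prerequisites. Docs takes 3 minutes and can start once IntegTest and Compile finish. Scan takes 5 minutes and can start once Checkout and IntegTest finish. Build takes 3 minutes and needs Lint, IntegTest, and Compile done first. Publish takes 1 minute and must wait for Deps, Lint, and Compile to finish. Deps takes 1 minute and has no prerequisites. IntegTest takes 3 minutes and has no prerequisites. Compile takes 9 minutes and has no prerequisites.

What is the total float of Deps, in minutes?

The longest chain is Compile→Build = 9+3 = 12; overall finish 12 minutes.
Longest path through Deps: 2 minutes (earliest finish 1, latest finish 11).
Float = 12 − 2 = 10.

10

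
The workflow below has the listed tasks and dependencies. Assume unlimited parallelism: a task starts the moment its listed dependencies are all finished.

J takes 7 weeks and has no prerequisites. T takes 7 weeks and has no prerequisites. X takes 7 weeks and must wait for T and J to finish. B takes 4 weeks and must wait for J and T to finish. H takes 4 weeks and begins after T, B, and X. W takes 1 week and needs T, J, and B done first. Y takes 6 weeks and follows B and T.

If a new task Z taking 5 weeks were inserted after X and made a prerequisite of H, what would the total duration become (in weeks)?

Originally the plan takes 18 weeks.
With Z inserted, H now waits for max(T, B, X, Z).
New critical path: J→X→Z→H = 7+7+5+4 = 23 ⇒ 23 weeks.

23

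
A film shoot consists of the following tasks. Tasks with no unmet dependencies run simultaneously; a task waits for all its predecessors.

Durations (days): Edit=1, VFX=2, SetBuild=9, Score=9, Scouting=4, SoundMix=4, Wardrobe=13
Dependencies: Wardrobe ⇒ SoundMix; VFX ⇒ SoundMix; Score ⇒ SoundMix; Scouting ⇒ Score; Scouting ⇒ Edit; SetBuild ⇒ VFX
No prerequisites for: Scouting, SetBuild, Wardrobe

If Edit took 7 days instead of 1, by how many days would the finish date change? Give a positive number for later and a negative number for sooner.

Critical path before the change: Scouting→Score→SoundMix = 4+9+4 = 17 giving 17 days.
The longest path through Edit is only 5 days, so Edit has float 12.
The critical path is still Scouting→Score→SoundMix; finish is now 17 days.
Change in finish: 17 − 17 = +0 days.

0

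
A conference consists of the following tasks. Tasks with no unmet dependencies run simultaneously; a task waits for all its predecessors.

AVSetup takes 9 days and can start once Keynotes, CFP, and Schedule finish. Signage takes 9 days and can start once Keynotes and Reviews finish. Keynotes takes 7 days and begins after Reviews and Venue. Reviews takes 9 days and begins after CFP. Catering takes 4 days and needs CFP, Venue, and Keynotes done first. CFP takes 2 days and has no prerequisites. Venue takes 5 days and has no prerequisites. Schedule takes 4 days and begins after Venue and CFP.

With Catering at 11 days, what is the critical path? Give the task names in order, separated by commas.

The binding path is CFP→Reviews→Keynotes→AVSetup = 2+9+7+9 = 27; finish at 27 days.
Catering has 5 days of float (longest path through it is 22).
Now CFP→Reviews→Keynotes→Catering = 2+9+7+11 = 29 is longest, so the finish becomes 29 days.

CFP, Reviews, Keynotes, Catering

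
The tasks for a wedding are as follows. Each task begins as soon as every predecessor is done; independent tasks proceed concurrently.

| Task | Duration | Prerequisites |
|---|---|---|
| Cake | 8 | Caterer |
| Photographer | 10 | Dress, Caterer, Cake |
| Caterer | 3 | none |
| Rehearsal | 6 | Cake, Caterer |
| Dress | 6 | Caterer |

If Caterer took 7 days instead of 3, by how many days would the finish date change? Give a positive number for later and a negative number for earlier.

Critical path before the change: Caterer→Cake→Photographer = 3+8+10 = 21 giving 21 days.
Caterer lies on that path, so at 7 days the path becomes 25 days.
The critical path is still Caterer→Cake→Photographer; finish is now 25 days.
Change in finish: 25 − 21 = +4 days.

4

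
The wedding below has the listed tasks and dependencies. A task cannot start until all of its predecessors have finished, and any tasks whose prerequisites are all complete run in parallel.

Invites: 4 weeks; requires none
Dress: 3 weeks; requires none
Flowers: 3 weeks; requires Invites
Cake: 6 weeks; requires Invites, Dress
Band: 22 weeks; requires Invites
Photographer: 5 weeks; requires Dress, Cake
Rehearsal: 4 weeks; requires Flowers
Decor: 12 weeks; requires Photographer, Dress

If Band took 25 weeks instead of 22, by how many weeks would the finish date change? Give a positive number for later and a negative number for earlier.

2

As given, the longest chain is Invites→Cake→Photographer→Decor = 4+6+5+12 = 27, so the finish is 27 weeks.
The longest path through Band is only 26 weeks, so Band has float 1.
New critical path: Invites→Band = 4+25 = 29 ⇒ 29 weeks.
Change in finish: 29 − 27 = +2 weeks.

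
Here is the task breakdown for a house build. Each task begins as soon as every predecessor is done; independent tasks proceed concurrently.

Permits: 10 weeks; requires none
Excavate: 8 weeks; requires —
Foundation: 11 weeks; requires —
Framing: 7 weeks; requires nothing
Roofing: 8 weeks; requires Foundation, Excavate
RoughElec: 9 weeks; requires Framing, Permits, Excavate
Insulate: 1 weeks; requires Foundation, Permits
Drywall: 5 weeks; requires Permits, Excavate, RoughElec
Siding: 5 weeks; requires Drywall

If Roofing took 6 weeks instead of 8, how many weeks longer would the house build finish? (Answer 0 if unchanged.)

Baseline: Permits→RoughElec→Drywall→Siding = 10+9+5+5 = 29 → 29 weeks.
Roofing is off the critical path — its longest chain is 19 weeks, giving 10 of slack.
That remains the longest chain; total 29 weeks.
Change in finish: 29 − 29 = +0 weeks.

0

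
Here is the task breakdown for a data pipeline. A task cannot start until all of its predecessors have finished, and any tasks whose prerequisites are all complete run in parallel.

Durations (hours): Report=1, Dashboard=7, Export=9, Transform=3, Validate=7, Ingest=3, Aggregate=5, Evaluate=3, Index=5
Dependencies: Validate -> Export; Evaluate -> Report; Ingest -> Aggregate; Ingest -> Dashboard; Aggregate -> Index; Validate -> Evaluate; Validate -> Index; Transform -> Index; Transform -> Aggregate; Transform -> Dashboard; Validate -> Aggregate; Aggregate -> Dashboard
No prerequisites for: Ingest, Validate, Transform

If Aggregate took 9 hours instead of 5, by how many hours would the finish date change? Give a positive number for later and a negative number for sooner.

Baseline: Validate→Aggregate→Dashboard = 7+5+7 = 19 → 19 hours.
Aggregate lies on that path, so at 9 hours the path becomes 23 hours.
No other chain overtakes it, so the finish is 23 hours.
Change in finish: 23 − 19 = +4 hours.

4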